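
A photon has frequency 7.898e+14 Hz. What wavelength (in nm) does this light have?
379.58 nm

Using the wave equation: c = fλ

Solving for wavelength:
λ = c/f = (3×10⁸ m/s) / (7.898e+14 Hz)
λ = 379.58 nm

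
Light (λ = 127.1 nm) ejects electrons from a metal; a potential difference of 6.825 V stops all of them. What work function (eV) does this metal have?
2.93 eV

The stopping potential gives the maximum kinetic energy: KE_max = eV_s = 6.825 eV

From Einstein's photoelectric equation: KE_max = hc/λ - φ
Rearranging: φ = hc/λ - KE_max

Calculate photon energy:
E_photon = hc/λ = (6.626×10⁻³⁴ J·s)(3×10⁸ m/s) / (127.1×10⁻⁹ m) = 9.7549 eV

Therefore:
φ = 9.7549 - 6.825 = 2.93 eV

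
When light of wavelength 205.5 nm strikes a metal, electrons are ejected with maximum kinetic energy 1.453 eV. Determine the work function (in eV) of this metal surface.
4.58 eV

From Einstein's photoelectric equation: KE_max = hf - φ = hc/λ - φ

Rearranging for φ:
φ = hc/λ - KE_max

Calculate photon energy:
E_photon = hc/λ = 6.0333 eV

Therefore:
φ = 6.0333 - 1.453 = 4.58 eV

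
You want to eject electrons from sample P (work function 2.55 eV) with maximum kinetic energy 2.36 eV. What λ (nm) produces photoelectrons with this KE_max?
252.51 nm

From Einstein's equation: KE_max = hc/λ - φ

Rearranging for λ:
hc/λ = KE_max + φ
λ = hc/(KE_max + φ)

Required photon energy:
E_photon = KE_max + φ = 2.36 + 2.55 = 4.91 eV

Required wavelength:
λ = hc/E_photon = (6.626×10⁻³⁴)(3×10⁸) / (4.91 × 1.602×10⁻¹⁹)
λ = 252.51 nm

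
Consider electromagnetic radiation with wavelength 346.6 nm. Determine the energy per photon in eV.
3.5772 eV

Using E = hf = hc/λ:

E = hc/λ = (6.626×10⁻³⁴ J·s)(3×10⁸ m/s) / (346.6×10⁻⁹ m)
E = 3.5772 eV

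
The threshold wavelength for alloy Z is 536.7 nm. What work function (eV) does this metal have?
2.31 eV

At the threshold wavelength, photon energy equals work function:
φ = hc/λ₀

Calculating:
φ = (6.626×10⁻³⁴ J·s)(3×10⁸ m/s) / (536.7×10⁻⁹ m)
φ = 2.31 eV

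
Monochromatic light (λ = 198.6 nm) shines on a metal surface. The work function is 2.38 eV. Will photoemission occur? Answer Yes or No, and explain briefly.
Yes

For photoemission, the photon energy must exceed the work function.

Photon energy: E = hc/λ = 6.2429 eV
Work function: φ = 2.38 eV

Since E_photon (6.2429 eV) > φ (2.38 eV), photoemission WILL occur.
The threshold wavelength is λ₀ = hc/φ = 520.9 nm.
Since 198.6 nm < 520.9 nm, the light has sufficient energy.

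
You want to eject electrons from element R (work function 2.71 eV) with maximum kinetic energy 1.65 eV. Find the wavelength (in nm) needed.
284.37 nm

From Einstein's equation: KE_max = hc/λ - φ

Rearranging for λ:
hc/λ = KE_max + φ
λ = hc/(KE_max + φ)

Required photon energy:
E_photon = KE_max + φ = 1.65 + 2.71 = 4.36 eV

Required wavelength:
λ = hc/E_photon = (6.626×10⁻³⁴)(3×10⁸) / (4.36 × 1.602×10⁻¹⁹)
λ = 284.37 nm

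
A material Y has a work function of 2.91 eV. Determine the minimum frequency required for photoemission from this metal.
7.0363e+14 Hz

The threshold frequency is when the photon energy equals the work function:
hf₀ = φ

Solving for f₀:
f₀ = φ/h = (2.91 eV × 1.602×10⁻¹⁹ J/eV) / (6.626×10⁻³⁴ J·s)
f₀ = 7.0363e+14 Hz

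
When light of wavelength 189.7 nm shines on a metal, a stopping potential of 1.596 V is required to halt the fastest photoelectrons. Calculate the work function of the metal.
4.94 eV

The stopping potential gives the maximum kinetic energy: KE_max = eV_s = 1.596 eV

From Einstein's photoelectric equation: KE_max = hc/λ - φ
Rearranging: φ = hc/λ - KE_max

Calculate photon energy:
E_photon = hc/λ = (6.626×10⁻³⁴ J·s)(3×10⁸ m/s) / (189.7×10⁻⁹ m) = 6.5358 eV

Therefore:
φ = 6.5358 - 1.596 = 4.94 eV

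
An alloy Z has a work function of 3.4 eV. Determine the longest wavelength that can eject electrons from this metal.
364.66 nm

The threshold wavelength is when the photon energy equals the work function:
hc/λ₀ = φ

Solving for λ₀:
λ₀ = hc/φ = (6.626×10⁻³⁴ J·s)(3×10⁸ m/s) / (3.4 eV × 1.602×10⁻¹⁹ J/eV)
λ₀ = 364.66 nm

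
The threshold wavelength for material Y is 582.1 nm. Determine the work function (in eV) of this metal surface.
2.13 eV

At the threshold wavelength, photon energy equals work function:
φ = hc/λ₀

Calculating:
φ = (6.626×10⁻³⁴ J·s)(3×10⁸ m/s) / (582.1×10⁻⁹ m)
φ = 2.13 eV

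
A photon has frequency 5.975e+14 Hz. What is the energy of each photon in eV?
2.4711 eV

Using E = hf:

E = hf = (6.626×10⁻³⁴ J·s)(5.975e+14 Hz)
E = 2.4711 eV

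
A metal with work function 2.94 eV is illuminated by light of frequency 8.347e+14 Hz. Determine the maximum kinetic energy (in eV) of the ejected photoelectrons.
0.5120 eV

Using Einstein's photoelectric equation: KE_max = hf - φ

First, calculate the photon energy:
E_photon = hf = (6.626×10⁻³⁴ J·s)(8.347e+14 Hz)
E_photon = 3.4520 eV

Then, the maximum kinetic energy:
KE_max = E_photon - φ = 3.4520 eV - 2.94 eV = 0.5120 eV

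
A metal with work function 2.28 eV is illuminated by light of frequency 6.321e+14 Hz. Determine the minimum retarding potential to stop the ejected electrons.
0.3342 V

The stopping potential V_s satisfies: eV_s = KE_max

First, find KE_max using Einstein's equation:
E_photon = hf = (6.626×10⁻³⁴ J·s)(6.321e+14 Hz) = 2.6142 eV
KE_max = E_photon - φ = 2.6142 - 2.28 = 0.3342 eV

Since eV_s = KE_max:
V_s = KE_max/e = 0.3342 V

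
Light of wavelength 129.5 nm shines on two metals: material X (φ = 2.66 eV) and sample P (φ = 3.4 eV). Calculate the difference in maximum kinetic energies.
0.7400 eV

Using KE_max = hc/λ - φ for each metal:

Photon energy: E = hc/λ = 9.5741 eV

For material X (φ₁ = 2.66 eV):
KE₁ = E - φ₁ = 9.5741 - 2.66 = 6.9141 eV

For sample P (φ₂ = 3.4 eV):
KE₂ = E - φ₂ = 9.5741 - 3.4 = 6.1741 eV

Difference:
ΔKE = KE₁ - KE₂ = 6.9141 - 6.1741 = 0.7400 eV

Note: The difference equals the difference in work functions: 3.4 - 2.66 = 0.74 eV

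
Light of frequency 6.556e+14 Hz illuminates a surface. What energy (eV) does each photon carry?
2.7113 eV

Using E = hf:

E = hf = (6.626×10⁻³⁴ J·s)(6.556e+14 Hz)
E = 2.7113 eV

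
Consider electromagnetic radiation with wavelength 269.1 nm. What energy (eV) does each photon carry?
4.6074 eV

Using E = hf = hc/λ:

E = hc/λ = (6.626×10⁻³⁴ J·s)(3×10⁸ m/s) / (269.1×10⁻⁹ m)
E = 4.6074 eV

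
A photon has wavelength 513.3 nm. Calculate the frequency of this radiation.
5.8405e+14 Hz

Using the wave equation: c = fλ

Solving for frequency:
f = c/λ = (3×10⁸ m/s) / (513.3×10⁻⁹ m)
f = 5.8405e+14 Hz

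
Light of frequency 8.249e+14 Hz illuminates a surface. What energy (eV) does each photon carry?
3.4115 eV

Using E = hf:

E = hf = (6.626×10⁻³⁴ J·s)(8.249e+14 Hz)
E = 3.4115 eV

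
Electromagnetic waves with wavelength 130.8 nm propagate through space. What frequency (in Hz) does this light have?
2.2920e+15 Hz

Using the wave equation: c = fλ

Solving for frequency:
f = c/λ = (3×10⁸ m/s) / (130.8×10⁻⁹ m)
f = 2.2920e+15 Hz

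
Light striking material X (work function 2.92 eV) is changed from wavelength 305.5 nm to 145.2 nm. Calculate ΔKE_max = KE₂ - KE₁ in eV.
4.4805 eV

Using Einstein's equation: KE_max = hc/λ - φ

For λ₁ = 305.5 nm:
KE₁ = hc/λ₁ - φ = 4.0584 - 2.92 = 1.1384 eV

For λ₂ = 145.2 nm:
KE₂ = hc/λ₂ - φ = 8.5389 - 2.92 = 5.6189 eV

Change in KE:
ΔKE = KE₂ - KE₁ = 5.6189 - 1.1384 = 4.4805 eV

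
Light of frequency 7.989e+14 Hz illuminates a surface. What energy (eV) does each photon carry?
3.3040 eV

Using E = hf:

E = hf = (6.626×10⁻³⁴ J·s)(7.989e+14 Hz)
E = 3.3040 eV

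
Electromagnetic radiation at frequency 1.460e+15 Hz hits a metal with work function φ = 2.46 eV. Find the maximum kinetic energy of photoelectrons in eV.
3.5781 eV

Using Einstein's photoelectric equation: KE_max = hf - φ

First, calculate the photon energy:
E_photon = hf = (6.626×10⁻³⁴ J·s)(1.460e+15 Hz)
E_photon = 6.0381 eV

Then, the maximum kinetic energy:
KE_max = E_photon - φ = 6.0381 eV - 2.46 eV = 3.5781 eV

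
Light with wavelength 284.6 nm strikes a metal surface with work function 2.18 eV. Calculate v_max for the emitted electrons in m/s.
8.7498e+05 m/s

First, find the maximum kinetic energy:
E_photon = hc/λ = 4.3564 eV
KE_max = E_photon - φ = 4.3564 - 2.18 = 2.1764 eV

Convert to Joules: KE_max = 2.1764 × 1.602×10⁻¹⁹ J = 3.4870e-19 J

Then use KE = ½mv² to find velocity:
v = √(2·KE/m) = √(2 × 3.4870e-19 J / 9.109e-31 kg)
v = 8.7498e+05 m/s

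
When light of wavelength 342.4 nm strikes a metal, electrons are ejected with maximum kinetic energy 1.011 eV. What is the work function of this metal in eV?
2.61 eV

From Einstein's photoelectric equation: KE_max = hf - φ = hc/λ - φ

Rearranging for φ:
φ = hc/λ - KE_max

Calculate photon energy:
E_photon = hc/λ = 3.6210 eV

Therefore:
φ = 3.6210 - 1.011 = 2.61 eV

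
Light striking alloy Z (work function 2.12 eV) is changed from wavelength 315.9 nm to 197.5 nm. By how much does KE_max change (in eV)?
2.3529 eV

Using Einstein's equation: KE_max = hc/λ - φ

For λ₁ = 315.9 nm:
KE₁ = hc/λ₁ - φ = 3.9248 - 2.12 = 1.8048 eV

For λ₂ = 197.5 nm:
KE₂ = hc/λ₂ - φ = 6.2777 - 2.12 = 4.1577 eV

Change in KE:
ΔKE = KE₂ - KE₁ = 4.1577 - 1.8048 = 2.3529 eV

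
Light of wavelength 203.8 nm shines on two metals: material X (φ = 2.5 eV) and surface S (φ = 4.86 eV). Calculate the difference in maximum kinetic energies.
2.3600 eV

Using KE_max = hc/λ - φ for each metal:

Photon energy: E = hc/λ = 6.0836 eV

For material X (φ₁ = 2.5 eV):
KE₁ = E - φ₁ = 6.0836 - 2.5 = 3.5836 eV

For surface S (φ₂ = 4.86 eV):
KE₂ = E - φ₂ = 6.0836 - 4.86 = 1.2236 eV

Difference:
ΔKE = KE₁ - KE₂ = 3.5836 - 1.2236 = 2.3600 eV

Note: The difference equals the difference in work functions: 4.86 - 2.5 = 2.36 eV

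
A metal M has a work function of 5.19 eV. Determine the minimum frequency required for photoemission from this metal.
1.2549e+15 Hz

The threshold frequency is when the photon energy equals the work function:
hf₀ = φ

Solving for f₀:
f₀ = φ/h = (5.19 eV × 1.602×10⁻¹⁹ J/eV) / (6.626×10⁻³⁴ J·s)
f₀ = 1.2549e+15 Hz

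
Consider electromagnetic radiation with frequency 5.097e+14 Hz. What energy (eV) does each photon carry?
2.1079 eV

Using E = hf:

E = hf = (6.626×10⁻³⁴ J·s)(5.097e+14 Hz)
E = 2.1079 eV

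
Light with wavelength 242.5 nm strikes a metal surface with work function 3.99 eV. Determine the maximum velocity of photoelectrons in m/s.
6.2845e+05 m/s

First, find the maximum kinetic energy:
E_photon = hc/λ = 5.1128 eV
KE_max = E_photon - φ = 5.1128 - 3.99 = 1.1228 eV

Convert to Joules: KE_max = 1.1228 × 1.602×10⁻¹⁹ J = 1.7988e-19 J

Then use KE = ½mv² to find velocity:
v = √(2·KE/m) = √(2 × 1.7988e-19 J / 9.109e-31 kg)
v = 6.2845e+05 m/s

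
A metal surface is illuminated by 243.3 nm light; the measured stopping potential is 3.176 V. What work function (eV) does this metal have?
1.92 eV

The stopping potential gives the maximum kinetic energy: KE_max = eV_s = 3.176 eV

From Einstein's photoelectric equation: KE_max = hc/λ - φ
Rearranging: φ = hc/λ - KE_max

Calculate photon energy:
E_photon = hc/λ = (6.626×10⁻³⁴ J·s)(3×10⁸ m/s) / (243.3×10⁻⁹ m) = 5.0959 eV

Therefore:
φ = 5.0959 - 3.176 = 1.92 eV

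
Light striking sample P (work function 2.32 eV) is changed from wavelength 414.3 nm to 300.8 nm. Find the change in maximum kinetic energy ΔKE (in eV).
1.1292 eV

Using Einstein's equation: KE_max = hc/λ - φ

For λ₁ = 414.3 nm:
KE₁ = hc/λ₁ - φ = 2.9926 - 2.32 = 0.6726 eV

For λ₂ = 300.8 nm:
KE₂ = hc/λ₂ - φ = 4.1218 - 2.32 = 1.8018 eV

Change in KE:
ΔKE = KE₂ - KE₁ = 1.8018 - 0.6726 = 1.1292 eV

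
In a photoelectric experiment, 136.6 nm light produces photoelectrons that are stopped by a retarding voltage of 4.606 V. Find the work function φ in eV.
4.47 eV

The stopping potential gives the maximum kinetic energy: KE_max = eV_s = 4.606 eV

From Einstein's photoelectric equation: KE_max = hc/λ - φ
Rearranging: φ = hc/λ - KE_max

Calculate photon energy:
E_photon = hc/λ = (6.626×10⁻³⁴ J·s)(3×10⁸ m/s) / (136.6×10⁻⁹ m) = 9.0764 eV

Therefore:
φ = 9.0764 - 4.606 = 4.47 eV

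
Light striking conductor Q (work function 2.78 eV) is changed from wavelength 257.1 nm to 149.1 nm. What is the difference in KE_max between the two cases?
3.4931 eV

Using Einstein's equation: KE_max = hc/λ - φ

For λ₁ = 257.1 nm:
KE₁ = hc/λ₁ - φ = 4.8224 - 2.78 = 2.0424 eV

For λ₂ = 149.1 nm:
KE₂ = hc/λ₂ - φ = 8.3155 - 2.78 = 5.5355 eV

Change in KE:
ΔKE = KE₂ - KE₁ = 5.5355 - 2.0424 = 3.4931 eV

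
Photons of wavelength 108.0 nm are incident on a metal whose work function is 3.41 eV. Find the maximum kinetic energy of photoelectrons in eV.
8.0700 eV

Using Einstein's photoelectric equation: KE_max = hf - φ = hc/λ - φ

First, calculate the photon energy:
E_photon = hc/λ = (6.626×10⁻³⁴ J·s)(3×10⁸ m/s) / (108.0×10⁻⁹ m)
E_photon = 11.4800 eV

Then, the maximum kinetic energy:
KE_max = E_photon - φ = 11.4800 eV - 3.41 eV = 8.0700 eV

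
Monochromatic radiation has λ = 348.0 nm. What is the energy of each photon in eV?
3.5628 eV

Using E = hf = hc/λ:

E = hc/λ = (6.626×10⁻³⁴ J·s)(3×10⁸ m/s) / (348.0×10⁻⁹ m)
E = 3.5628 eV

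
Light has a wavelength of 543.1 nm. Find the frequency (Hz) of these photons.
5.5200e+14 Hz

Using the wave equation: c = fλ

Solving for frequency:
f = c/λ = (3×10⁸ m/s) / (543.1×10⁻⁹ m)
f = 5.5200e+14 Hz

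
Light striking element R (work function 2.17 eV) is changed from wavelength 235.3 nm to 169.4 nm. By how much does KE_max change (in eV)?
2.0498 eV

Using Einstein's equation: KE_max = hc/λ - φ

For λ₁ = 235.3 nm:
KE₁ = hc/λ₁ - φ = 5.2692 - 2.17 = 3.0992 eV

For λ₂ = 169.4 nm:
KE₂ = hc/λ₂ - φ = 7.3190 - 2.17 = 5.1490 eV

Change in KE:
ΔKE = KE₂ - KE₁ = 5.1490 - 3.0992 = 2.0498 eV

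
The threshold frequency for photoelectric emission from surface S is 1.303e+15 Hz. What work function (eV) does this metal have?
5.39 eV

At the threshold frequency, photon energy equals work function:
φ = hf₀

Calculating:
φ = (6.626×10⁻³⁴ J·s)(1.303e+15 Hz)
φ = 5.39 eV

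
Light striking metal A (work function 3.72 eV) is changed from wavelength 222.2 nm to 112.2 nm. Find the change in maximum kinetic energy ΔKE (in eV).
5.4704 eV

Using Einstein's equation: KE_max = hc/λ - φ

For λ₁ = 222.2 nm:
KE₁ = hc/λ₁ - φ = 5.5798 - 3.72 = 1.8598 eV

For λ₂ = 112.2 nm:
KE₂ = hc/λ₂ - φ = 11.0503 - 3.72 = 7.3303 eV

Change in KE:
ΔKE = KE₂ - KE₁ = 7.3303 - 1.8598 = 5.4704 eV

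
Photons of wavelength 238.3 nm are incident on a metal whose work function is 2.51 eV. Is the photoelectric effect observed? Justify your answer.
Yes

For photoemission, the photon energy must exceed the work function.

Photon energy: E = hc/λ = 5.2029 eV
Work function: φ = 2.51 eV

Since E_photon (5.2029 eV) > φ (2.51 eV), photoemission WILL occur.
The threshold wavelength is λ₀ = hc/φ = 494.0 nm.
Since 238.3 nm < 494.0 nm, the light has sufficient energy.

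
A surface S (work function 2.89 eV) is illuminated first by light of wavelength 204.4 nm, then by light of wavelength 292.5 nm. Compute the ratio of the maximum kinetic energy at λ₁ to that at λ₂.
2.3546

Using Einstein's equation: KE_max = hc/λ - φ

For λ₁ = 204.4 nm:
E₁ = hc/λ₁ = 6.0658 eV
KE₁ = E₁ - φ = 6.0658 - 2.89 = 3.1758 eV

For λ₂ = 292.5 nm:
E₂ = hc/λ₂ = 4.2388 eV
KE₂ = E₂ - φ = 4.2388 - 2.89 = 1.3488 eV

Ratio: KE₁/KE₂ = 3.1758/1.3488 = 2.3546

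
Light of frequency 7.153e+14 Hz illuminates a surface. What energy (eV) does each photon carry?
2.9582 eV

Using E = hf:

E = hf = (6.626×10⁻³⁴ J·s)(7.153e+14 Hz)
E = 2.9582 eV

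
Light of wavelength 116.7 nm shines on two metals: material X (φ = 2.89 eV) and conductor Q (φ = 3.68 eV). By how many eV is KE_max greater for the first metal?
0.7900 eV

Using KE_max = hc/λ - φ for each metal:

Photon energy: E = hc/λ = 10.6242 eV

For material X (φ₁ = 2.89 eV):
KE₁ = E - φ₁ = 10.6242 - 2.89 = 7.7342 eV

For conductor Q (φ₂ = 3.68 eV):
KE₂ = E - φ₂ = 10.6242 - 3.68 = 6.9442 eV

Difference:
ΔKE = KE₁ - KE₂ = 7.7342 - 6.9442 = 0.7900 eV

Note: The difference equals the difference in work functions: 3.68 - 2.89 = 0.79 eV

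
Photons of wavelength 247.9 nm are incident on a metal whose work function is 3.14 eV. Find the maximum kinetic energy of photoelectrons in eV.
1.8614 eV

Using Einstein's photoelectric equation: KE_max = hf - φ = hc/λ - φ

First, calculate the photon energy:
E_photon = hc/λ = (6.626×10⁻³⁴ J·s)(3×10⁸ m/s) / (247.9×10⁻⁹ m)
E_photon = 5.0014 eV

Then, the maximum kinetic energy:
KE_max = E_photon - φ = 5.0014 eV - 3.14 eV = 1.8614 eV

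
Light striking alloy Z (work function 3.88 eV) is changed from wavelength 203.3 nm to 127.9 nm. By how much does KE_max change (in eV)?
3.5953 eV

Using Einstein's equation: KE_max = hc/λ - φ

For λ₁ = 203.3 nm:
KE₁ = hc/λ₁ - φ = 6.0986 - 3.88 = 2.2186 eV

For λ₂ = 127.9 nm:
KE₂ = hc/λ₂ - φ = 9.6938 - 3.88 = 5.8138 eV

Change in KE:
ΔKE = KE₂ - KE₁ = 5.8138 - 2.2186 = 3.5953 eV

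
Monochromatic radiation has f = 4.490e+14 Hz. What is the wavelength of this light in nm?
667.69 nm

Using the wave equation: c = fλ

Solving for wavelength:
λ = c/f = (3×10⁸ m/s) / (4.490e+14 Hz)
λ = 667.69 nm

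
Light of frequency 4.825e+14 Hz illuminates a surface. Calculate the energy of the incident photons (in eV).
1.9955 eV

Using E = hf:

E = hf = (6.626×10⁻³⁴ J·s)(4.825e+14 Hz)
E = 1.9955 eV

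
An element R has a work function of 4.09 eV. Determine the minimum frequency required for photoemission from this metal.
9.8896e+14 Hz

The threshold frequency is when the photon energy equals the work function:
hf₀ = φ

Solving for f₀:
f₀ = φ/h = (4.09 eV × 1.602×10⁻¹⁹ J/eV) / (6.626×10⁻³⁴ J·s)
f₀ = 9.8896e+14 Hz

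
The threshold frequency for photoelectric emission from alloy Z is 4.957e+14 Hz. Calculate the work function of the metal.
2.05 eV

At the threshold frequency, photon energy equals work function:
φ = hf₀

Calculating:
φ = (6.626×10⁻³⁴ J·s)(4.957e+14 Hz)
φ = 2.05 eV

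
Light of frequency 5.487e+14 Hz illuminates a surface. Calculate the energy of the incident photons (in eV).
2.2692 eV

Using E = hf:

E = hf = (6.626×10⁻³⁴ J·s)(5.487e+14 Hz)
E = 2.2692 eV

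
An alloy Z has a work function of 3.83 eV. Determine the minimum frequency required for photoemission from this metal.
9.2609e+14 Hz

The threshold frequency is when the photon energy equals the work function:
hf₀ = φ

Solving for f₀:
f₀ = φ/h = (3.83 eV × 1.602×10⁻¹⁹ J/eV) / (6.626×10⁻³⁴ J·s)
f₀ = 9.2609e+14 Hz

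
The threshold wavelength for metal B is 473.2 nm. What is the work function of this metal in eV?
2.62 eV

At the threshold wavelength, photon energy equals work function:
φ = hc/λ₀

Calculating:
φ = (6.626×10⁻³⁴ J·s)(3×10⁸ m/s) / (473.2×10⁻⁹ m)
φ = 2.62 eV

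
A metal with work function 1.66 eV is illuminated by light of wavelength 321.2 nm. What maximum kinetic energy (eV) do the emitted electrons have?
2.2000 eV

Using Einstein's photoelectric equation: KE_max = hf - φ = hc/λ - φ

First, calculate the photon energy:
E_photon = hc/λ = (6.626×10⁻³⁴ J·s)(3×10⁸ m/s) / (321.2×10⁻⁹ m)
E_photon = 3.8600 eV

Then, the maximum kinetic energy:
KE_max = E_photon - φ = 3.8600 eV - 1.66 eV = 2.2000 eV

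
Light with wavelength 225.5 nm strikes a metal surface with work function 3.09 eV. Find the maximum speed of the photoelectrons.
9.2039e+05 m/s

First, find the maximum kinetic energy:
E_photon = hc/λ = 5.4982 eV
KE_max = E_photon - φ = 5.4982 - 3.09 = 2.4082 eV

Convert to Joules: KE_max = 2.4082 × 1.602×10⁻¹⁹ J = 3.8583e-19 J

Then use KE = ½mv² to find velocity:
v = √(2·KE/m) = √(2 × 3.8583e-19 J / 9.109e-31 kg)
v = 9.2039e+05 m/s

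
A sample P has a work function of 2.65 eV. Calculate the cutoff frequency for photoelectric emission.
6.4077e+14 Hz

The threshold frequency is when the photon energy equals the work function:
hf₀ = φ

Solving for f₀:
f₀ = φ/h = (2.65 eV × 1.602×10⁻¹⁹ J/eV) / (6.626×10⁻³⁴ J·s)
f₀ = 6.4077e+14 Hz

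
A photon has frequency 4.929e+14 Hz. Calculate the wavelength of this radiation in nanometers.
608.22 nm

Using the wave equation: c = fλ

Solving for wavelength:
λ = c/f = (3×10⁸ m/s) / (4.929e+14 Hz)
λ = 608.22 nm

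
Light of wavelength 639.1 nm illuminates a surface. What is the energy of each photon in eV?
1.9400 eV

Using E = hf = hc/λ:

E = hc/λ = (6.626×10⁻³⁴ J·s)(3×10⁸ m/s) / (639.1×10⁻⁹ m)
E = 1.9400 eV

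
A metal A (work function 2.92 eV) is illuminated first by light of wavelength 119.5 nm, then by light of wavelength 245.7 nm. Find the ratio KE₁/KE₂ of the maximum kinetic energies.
3.5064

Using Einstein's equation: KE_max = hc/λ - φ

For λ₁ = 119.5 nm:
E₁ = hc/λ₁ = 10.3752 eV
KE₁ = E₁ - φ = 10.3752 - 2.92 = 7.4552 eV

For λ₂ = 245.7 nm:
E₂ = hc/λ₂ = 5.0462 eV
KE₂ = E₂ - φ = 5.0462 - 2.92 = 2.1262 eV

Ratio: KE₁/KE₂ = 7.4552/2.1262 = 3.5064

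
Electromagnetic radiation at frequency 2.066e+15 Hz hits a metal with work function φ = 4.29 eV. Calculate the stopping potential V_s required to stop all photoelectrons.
4.2543 V

The stopping potential V_s satisfies: eV_s = KE_max

First, find KE_max using Einstein's equation:
E_photon = hf = (6.626×10⁻³⁴ J·s)(2.066e+15 Hz) = 8.5443 eV
KE_max = E_photon - φ = 8.5443 - 4.29 = 4.2543 eV

Since eV_s = KE_max:
V_s = KE_max/e = 4.2543 V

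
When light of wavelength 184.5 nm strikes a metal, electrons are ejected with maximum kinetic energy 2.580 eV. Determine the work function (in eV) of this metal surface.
4.14 eV

From Einstein's photoelectric equation: KE_max = hf - φ = hc/λ - φ

Rearranging for φ:
φ = hc/λ - KE_max

Calculate photon energy:
E_photon = hc/λ = 6.7200 eV

Therefore:
φ = 6.7200 - 2.580 = 4.14 eV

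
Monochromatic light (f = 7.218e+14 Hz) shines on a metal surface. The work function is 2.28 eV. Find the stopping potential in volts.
0.7051 V

The stopping potential V_s satisfies: eV_s = KE_max

First, find KE_max using Einstein's equation:
E_photon = hf = (6.626×10⁻³⁴ J·s)(7.218e+14 Hz) = 2.9851 eV
KE_max = E_photon - φ = 2.9851 - 2.28 = 0.7051 eV

Since eV_s = KE_max:
V_s = KE_max/e = 0.7051 V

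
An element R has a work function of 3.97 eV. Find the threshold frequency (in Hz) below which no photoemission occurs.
9.5994e+14 Hz

The threshold frequency is when the photon energy equals the work function:
hf₀ = φ

Solving for f₀:
f₀ = φ/h = (3.97 eV × 1.602×10⁻¹⁹ J/eV) / (6.626×10⁻³⁴ J·s)
f₀ = 9.5994e+14 Hz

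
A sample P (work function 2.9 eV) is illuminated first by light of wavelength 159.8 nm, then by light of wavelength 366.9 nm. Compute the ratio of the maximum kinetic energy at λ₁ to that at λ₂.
10.1384

Using Einstein's equation: KE_max = hc/λ - φ

For λ₁ = 159.8 nm:
E₁ = hc/λ₁ = 7.7587 eV
KE₁ = E₁ - φ = 7.7587 - 2.9 = 4.8587 eV

For λ₂ = 366.9 nm:
E₂ = hc/λ₂ = 3.3792 eV
KE₂ = E₂ - φ = 3.3792 - 2.9 = 0.4792 eV

Ratio: KE₁/KE₂ = 4.8587/0.4792 = 10.1384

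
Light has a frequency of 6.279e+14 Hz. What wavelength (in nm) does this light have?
477.45 nm

Using the wave equation: c = fλ

Solving for wavelength:
λ = c/f = (3×10⁸ m/s) / (6.279e+14 Hz)
λ = 477.45 nm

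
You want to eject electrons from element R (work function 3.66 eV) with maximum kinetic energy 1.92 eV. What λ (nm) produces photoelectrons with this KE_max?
222.19 nm

From Einstein's equation: KE_max = hc/λ - φ

Rearranging for λ:
hc/λ = KE_max + φ
λ = hc/(KE_max + φ)

Required photon energy:
E_photon = KE_max + φ = 1.92 + 3.66 = 5.58 eV

Required wavelength:
λ = hc/E_photon = (6.626×10⁻³⁴)(3×10⁸) / (5.58 × 1.602×10⁻¹⁹)
λ = 222.19 nm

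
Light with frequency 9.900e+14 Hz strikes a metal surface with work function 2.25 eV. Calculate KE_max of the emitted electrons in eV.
1.8443 eV

Using Einstein's photoelectric equation: KE_max = hf - φ

First, calculate the photon energy:
E_photon = hf = (6.626×10⁻³⁴ J·s)(9.900e+14 Hz)
E_photon = 4.0943 eV

Then, the maximum kinetic energy:
KE_max = E_photon - φ = 4.0943 eV - 2.25 eV = 1.8443 eV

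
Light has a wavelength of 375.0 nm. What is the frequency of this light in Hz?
7.9945e+14 Hz

Using the wave equation: c = fλ

Solving for frequency:
f = c/λ = (3×10⁸ m/s) / (375.0×10⁻⁹ m)
f = 7.9945e+14 Hz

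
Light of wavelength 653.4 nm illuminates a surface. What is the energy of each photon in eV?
1.8975 eV

Using E = hf = hc/λ:

E = hc/λ = (6.626×10⁻³⁴ J·s)(3×10⁸ m/s) / (653.4×10⁻⁹ m)
E = 1.8975 eV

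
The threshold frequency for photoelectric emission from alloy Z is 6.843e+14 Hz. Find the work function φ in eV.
2.83 eV

At the threshold frequency, photon energy equals work function:
φ = hf₀

Calculating:
φ = (6.626×10⁻³⁴ J·s)(6.843e+14 Hz)
φ = 2.83 eV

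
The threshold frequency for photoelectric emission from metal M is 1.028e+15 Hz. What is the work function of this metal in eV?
4.25 eV

At the threshold frequency, photon energy equals work function:
φ = hf₀

Calculating:
φ = (6.626×10⁻³⁴ J·s)(1.028e+15 Hz)
φ = 4.25 eV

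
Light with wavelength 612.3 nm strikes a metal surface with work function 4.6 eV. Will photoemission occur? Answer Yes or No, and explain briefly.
No

For photoemission, the photon energy must exceed the work function.

Photon energy: E = hc/λ = 2.0249 eV
Work function: φ = 4.6 eV

Since E_photon (2.0249 eV) < φ (4.6 eV), photoemission will NOT occur.
The threshold wavelength is λ₀ = hc/φ = 269.5 nm.
Since 612.3 nm > 269.5 nm, the photons lack sufficient energy.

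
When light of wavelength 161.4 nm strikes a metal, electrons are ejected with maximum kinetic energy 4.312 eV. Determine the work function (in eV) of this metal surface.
3.37 eV

From Einstein's photoelectric equation: KE_max = hf - φ = hc/λ - φ

Rearranging for φ:
φ = hc/λ - KE_max

Calculate photon energy:
E_photon = hc/λ = 7.6818 eV

Therefore:
φ = 7.6818 - 4.312 = 3.37 eV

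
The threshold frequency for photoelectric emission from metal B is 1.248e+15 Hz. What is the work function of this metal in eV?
5.16 eV

At the threshold frequency, photon energy equals work function:
φ = hf₀

Calculating:
φ = (6.626×10⁻³⁴ J·s)(1.248e+15 Hz)
φ = 5.16 eV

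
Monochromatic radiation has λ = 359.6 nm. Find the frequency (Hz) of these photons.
8.3368e+14 Hz

Using the wave equation: c = fλ

Solving for frequency:
f = c/λ = (3×10⁸ m/s) / (359.6×10⁻⁹ m)
f = 8.3368e+14 Hz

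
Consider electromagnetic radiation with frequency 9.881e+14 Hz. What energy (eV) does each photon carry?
4.0865 eV

Using E = hf:

E = hf = (6.626×10⁻³⁴ J·s)(9.881e+14 Hz)
E = 4.0865 eV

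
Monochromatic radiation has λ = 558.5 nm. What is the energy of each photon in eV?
2.2199 eV

Using E = hf = hc/λ:

E = hc/λ = (6.626×10⁻³⁴ J·s)(3×10⁸ m/s) / (558.5×10⁻⁹ m)
E = 2.2199 eV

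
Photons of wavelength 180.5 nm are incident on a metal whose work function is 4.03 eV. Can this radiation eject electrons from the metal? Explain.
Yes

For photoemission, the photon energy must exceed the work function.

Photon energy: E = hc/λ = 6.8689 eV
Work function: φ = 4.03 eV

Since E_photon (6.8689 eV) > φ (4.03 eV), photoemission WILL occur.
The threshold wavelength is λ₀ = hc/φ = 307.7 nm.
Since 180.5 nm < 307.7 nm, the light has sufficient energy.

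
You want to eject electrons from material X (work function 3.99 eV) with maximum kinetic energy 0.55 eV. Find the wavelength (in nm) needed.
273.09 nm

From Einstein's equation: KE_max = hc/λ - φ

Rearranging for λ:
hc/λ = KE_max + φ
λ = hc/(KE_max + φ)

Required photon energy:
E_photon = KE_max + φ = 0.55 + 3.99 = 4.54 eV

Required wavelength:
λ = hc/E_photon = (6.626×10⁻³⁴)(3×10⁸) / (4.54 × 1.602×10⁻¹⁹)
λ = 273.09 nm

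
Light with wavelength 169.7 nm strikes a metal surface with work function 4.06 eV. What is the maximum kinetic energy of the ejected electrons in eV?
3.2461 eV

Using Einstein's photoelectric equation: KE_max = hf - φ = hc/λ - φ

First, calculate the photon energy:
E_photon = hc/λ = (6.626×10⁻³⁴ J·s)(3×10⁸ m/s) / (169.7×10⁻⁹ m)
E_photon = 7.3061 eV

Then, the maximum kinetic energy:
KE_max = E_photon - φ = 7.3061 eV - 4.06 eV = 3.2461 eV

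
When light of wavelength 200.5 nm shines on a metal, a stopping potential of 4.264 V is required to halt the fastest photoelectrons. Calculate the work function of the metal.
1.92 eV

The stopping potential gives the maximum kinetic energy: KE_max = eV_s = 4.264 eV

From Einstein's photoelectric equation: KE_max = hc/λ - φ
Rearranging: φ = hc/λ - KE_max

Calculate photon energy:
E_photon = hc/λ = (6.626×10⁻³⁴ J·s)(3×10⁸ m/s) / (200.5×10⁻⁹ m) = 6.1838 eV

Therefore:
φ = 6.1838 - 4.264 = 1.92 eV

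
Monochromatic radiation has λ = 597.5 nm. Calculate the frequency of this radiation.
5.0174e+14 Hz

Using the wave equation: c = fλ

Solving for frequency:
f = c/λ = (3×10⁸ m/s) / (597.5×10⁻⁹ m)
f = 5.0174e+14 Hz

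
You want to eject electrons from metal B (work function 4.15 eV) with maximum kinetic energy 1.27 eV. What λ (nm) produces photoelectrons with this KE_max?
228.75 nm

From Einstein's equation: KE_max = hc/λ - φ

Rearranging for λ:
hc/λ = KE_max + φ
λ = hc/(KE_max + φ)

Required photon energy:
E_photon = KE_max + φ = 1.27 + 4.15 = 5.42 eV

Required wavelength:
λ = hc/E_photon = (6.626×10⁻³⁴)(3×10⁸) / (5.42 × 1.602×10⁻¹⁹)
λ = 228.75 nm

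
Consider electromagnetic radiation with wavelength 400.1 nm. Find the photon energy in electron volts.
3.0988 eV

Using E = hf = hc/λ:

E = hc/λ = (6.626×10⁻³⁴ J·s)(3×10⁸ m/s) / (400.1×10⁻⁹ m)
E = 3.0988 eV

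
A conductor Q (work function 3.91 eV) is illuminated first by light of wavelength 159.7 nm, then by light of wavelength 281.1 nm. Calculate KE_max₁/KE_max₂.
7.6967

Using Einstein's equation: KE_max = hc/λ - φ

For λ₁ = 159.7 nm:
E₁ = hc/λ₁ = 7.7636 eV
KE₁ = E₁ - φ = 7.7636 - 3.91 = 3.8536 eV

For λ₂ = 281.1 nm:
E₂ = hc/λ₂ = 4.4107 eV
KE₂ = E₂ - φ = 4.4107 - 3.91 = 0.5007 eV

Ratio: KE₁/KE₂ = 3.8536/0.5007 = 7.6967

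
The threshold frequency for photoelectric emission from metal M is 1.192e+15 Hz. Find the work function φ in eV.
4.93 eV

At the threshold frequency, photon energy equals work function:
φ = hf₀

Calculating:
φ = (6.626×10⁻³⁴ J·s)(1.192e+15 Hz)
φ = 4.93 eV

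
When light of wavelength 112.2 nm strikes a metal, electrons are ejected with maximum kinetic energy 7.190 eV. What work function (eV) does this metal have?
3.86 eV

From Einstein's photoelectric equation: KE_max = hf - φ = hc/λ - φ

Rearranging for φ:
φ = hc/λ - KE_max

Calculate photon energy:
E_photon = hc/λ = 11.0503 eV

Therefore:
φ = 11.0503 - 7.190 = 3.86 eV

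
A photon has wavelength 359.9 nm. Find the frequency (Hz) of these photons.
8.3299e+14 Hz

Using the wave equation: c = fλ

Solving for frequency:
f = c/λ = (3×10⁸ m/s) / (359.9×10⁻⁹ m)
f = 8.3299e+14 Hz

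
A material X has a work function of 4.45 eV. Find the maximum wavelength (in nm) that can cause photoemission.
278.62 nm

The threshold wavelength is when the photon energy equals the work function:
hc/λ₀ = φ

Solving for λ₀:
λ₀ = hc/φ = (6.626×10⁻³⁴ J·s)(3×10⁸ m/s) / (4.45 eV × 1.602×10⁻¹⁹ J/eV)
λ₀ = 278.62 nm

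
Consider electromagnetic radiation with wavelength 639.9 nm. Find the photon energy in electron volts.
1.9376 eV

Using E = hf = hc/λ:

E = hc/λ = (6.626×10⁻³⁴ J·s)(3×10⁸ m/s) / (639.9×10⁻⁹ m)
E = 1.9376 eV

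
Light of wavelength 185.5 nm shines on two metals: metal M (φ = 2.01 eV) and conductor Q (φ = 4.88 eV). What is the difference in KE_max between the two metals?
2.8700 eV

Using KE_max = hc/λ - φ for each metal:

Photon energy: E = hc/λ = 6.6838 eV

For metal M (φ₁ = 2.01 eV):
KE₁ = E - φ₁ = 6.6838 - 2.01 = 4.6738 eV

For conductor Q (φ₂ = 4.88 eV):
KE₂ = E - φ₂ = 6.6838 - 4.88 = 1.8038 eV

Difference:
ΔKE = KE₁ - KE₂ = 4.6738 - 1.8038 = 2.8700 eV

Note: The difference equals the difference in work functions: 4.88 - 2.01 = 2.87 eV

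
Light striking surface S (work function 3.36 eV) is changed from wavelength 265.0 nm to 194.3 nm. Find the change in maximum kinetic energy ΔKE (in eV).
1.7024 eV

Using Einstein's equation: KE_max = hc/λ - φ

For λ₁ = 265.0 nm:
KE₁ = hc/λ₁ - φ = 4.6786 - 3.36 = 1.3186 eV

For λ₂ = 194.3 nm:
KE₂ = hc/λ₂ - φ = 6.3811 - 3.36 = 3.0211 eV

Change in KE:
ΔKE = KE₂ - KE₁ = 3.0211 - 1.3186 = 1.7024 eV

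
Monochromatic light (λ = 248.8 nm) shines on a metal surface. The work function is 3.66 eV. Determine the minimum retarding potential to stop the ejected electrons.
1.3233 V

The stopping potential V_s satisfies: eV_s = KE_max

First, find KE_max using Einstein's equation:
E_photon = hc/λ = 4.9833 eV
KE_max = E_photon - φ = 4.9833 - 3.66 = 1.3233 eV

Since eV_s = KE_max:
V_s = KE_max/e = 1.3233 V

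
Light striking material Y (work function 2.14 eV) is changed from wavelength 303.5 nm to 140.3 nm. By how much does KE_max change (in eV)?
4.7519 eV

Using Einstein's equation: KE_max = hc/λ - φ

For λ₁ = 303.5 nm:
KE₁ = hc/λ₁ - φ = 4.0851 - 2.14 = 1.9451 eV

For λ₂ = 140.3 nm:
KE₂ = hc/λ₂ - φ = 8.8371 - 2.14 = 6.6971 eV

Change in KE:
ΔKE = KE₂ - KE₁ = 6.6971 - 1.9451 = 4.7519 eV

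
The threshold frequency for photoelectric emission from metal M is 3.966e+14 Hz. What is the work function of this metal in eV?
1.64 eV

At the threshold frequency, photon energy equals work function:
φ = hf₀

Calculating:
φ = (6.626×10⁻³⁴ J·s)(3.966e+14 Hz)
φ = 1.64 eV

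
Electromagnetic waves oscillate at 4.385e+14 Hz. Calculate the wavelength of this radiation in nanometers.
683.68 nm

Using the wave equation: c = fλ

Solving for wavelength:
λ = c/f = (3×10⁸ m/s) / (4.385e+14 Hz)
λ = 683.68 nm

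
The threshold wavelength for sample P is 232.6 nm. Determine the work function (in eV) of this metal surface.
5.33 eV

At the threshold wavelength, photon energy equals work function:
φ = hc/λ₀

Calculating:
φ = (6.626×10⁻³⁴ J·s)(3×10⁸ m/s) / (232.6×10⁻⁹ m)
φ = 5.33 eV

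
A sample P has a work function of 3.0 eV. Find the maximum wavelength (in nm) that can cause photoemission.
413.28 nm

The threshold wavelength is when the photon energy equals the work function:
hc/λ₀ = φ

Solving for λ₀:
λ₀ = hc/φ = (6.626×10⁻³⁴ J·s)(3×10⁸ m/s) / (3.0 eV × 1.602×10⁻¹⁹ J/eV)
λ₀ = 413.28 nm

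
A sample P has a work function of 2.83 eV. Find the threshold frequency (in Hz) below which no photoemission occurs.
6.8429e+14 Hz

The threshold frequency is when the photon energy equals the work function:
hf₀ = φ

Solving for f₀:
f₀ = φ/h = (2.83 eV × 1.602×10⁻¹⁹ J/eV) / (6.626×10⁻³⁴ J·s)
f₀ = 6.8429e+14 Hz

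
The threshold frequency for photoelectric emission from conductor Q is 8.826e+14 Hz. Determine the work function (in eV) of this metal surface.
3.65 eV

At the threshold frequency, photon energy equals work function:
φ = hf₀

Calculating:
φ = (6.626×10⁻³⁴ J·s)(8.826e+14 Hz)
φ = 3.65 eV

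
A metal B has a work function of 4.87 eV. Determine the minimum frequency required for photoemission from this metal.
1.1776e+15 Hz

The threshold frequency is when the photon energy equals the work function:
hf₀ = φ

Solving for f₀:
f₀ = φ/h = (4.87 eV × 1.602×10⁻¹⁹ J/eV) / (6.626×10⁻³⁴ J·s)
f₀ = 1.1776e+15 Hz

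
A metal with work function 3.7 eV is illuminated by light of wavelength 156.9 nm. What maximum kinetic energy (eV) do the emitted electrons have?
4.2021 eV

Using Einstein's photoelectric equation: KE_max = hf - φ = hc/λ - φ

First, calculate the photon energy:
E_photon = hc/λ = (6.626×10⁻³⁴ J·s)(3×10⁸ m/s) / (156.9×10⁻⁹ m)
E_photon = 7.9021 eV

Then, the maximum kinetic energy:
KE_max = E_photon - φ = 7.9021 eV - 3.7 eV = 4.2021 eV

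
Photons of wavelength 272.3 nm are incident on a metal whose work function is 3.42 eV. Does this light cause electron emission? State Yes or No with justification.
Yes

For photoemission, the photon energy must exceed the work function.

Photon energy: E = hc/λ = 4.5532 eV
Work function: φ = 3.42 eV

Since E_photon (4.5532 eV) > φ (3.42 eV), photoemission WILL occur.
The threshold wavelength is λ₀ = hc/φ = 362.5 nm.
Since 272.3 nm < 362.5 nm, the light has sufficient energy.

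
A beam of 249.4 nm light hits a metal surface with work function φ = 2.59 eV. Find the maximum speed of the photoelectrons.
9.1524e+05 m/s

First, find the maximum kinetic energy:
E_photon = hc/λ = 4.9713 eV
KE_max = E_photon - φ = 4.9713 - 2.59 = 2.3813 eV

Convert to Joules: KE_max = 2.3813 × 1.602×10⁻¹⁹ J = 3.8153e-19 J

Then use KE = ½mv² to find velocity:
v = √(2·KE/m) = √(2 × 3.8153e-19 J / 9.109e-31 kg)
v = 9.1524e+05 m/s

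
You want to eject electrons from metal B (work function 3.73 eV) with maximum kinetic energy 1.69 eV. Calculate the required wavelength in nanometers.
228.75 nm

From Einstein's equation: KE_max = hc/λ - φ

Rearranging for λ:
hc/λ = KE_max + φ
λ = hc/(KE_max + φ)

Required photon energy:
E_photon = KE_max + φ = 1.69 + 3.73 = 5.42 eV

Required wavelength:
λ = hc/E_photon = (6.626×10⁻³⁴)(3×10⁸) / (5.42 × 1.602×10⁻¹⁹)
λ = 228.75 nm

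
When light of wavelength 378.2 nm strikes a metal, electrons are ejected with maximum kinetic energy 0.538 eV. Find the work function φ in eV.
2.74 eV

From Einstein's photoelectric equation: KE_max = hf - φ = hc/λ - φ

Rearranging for φ:
φ = hc/λ - KE_max

Calculate photon energy:
E_photon = hc/λ = 3.2783 eV

Therefore:
φ = 3.2783 - 0.538 = 2.74 eV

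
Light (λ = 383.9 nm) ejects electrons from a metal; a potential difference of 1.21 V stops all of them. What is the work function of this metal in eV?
2.02 eV

The stopping potential gives the maximum kinetic energy: KE_max = eV_s = 1.21 eV

From Einstein's photoelectric equation: KE_max = hc/λ - φ
Rearranging: φ = hc/λ - KE_max

Calculate photon energy:
E_photon = hc/λ = (6.626×10⁻³⁴ J·s)(3×10⁸ m/s) / (383.9×10⁻⁹ m) = 3.2296 eV

Therefore:
φ = 3.2296 - 1.21 = 2.02 eV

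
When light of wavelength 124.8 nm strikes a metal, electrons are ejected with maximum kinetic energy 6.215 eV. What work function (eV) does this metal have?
3.72 eV

From Einstein's photoelectric equation: KE_max = hf - φ = hc/λ - φ

Rearranging for φ:
φ = hc/λ - KE_max

Calculate photon energy:
E_photon = hc/λ = 9.9346 eV

Therefore:
φ = 9.9346 - 6.215 = 3.72 eV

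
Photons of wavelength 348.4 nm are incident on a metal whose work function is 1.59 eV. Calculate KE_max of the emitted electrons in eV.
1.9687 eV

Using Einstein's photoelectric equation: KE_max = hf - φ = hc/λ - φ

First, calculate the photon energy:
E_photon = hc/λ = (6.626×10⁻³⁴ J·s)(3×10⁸ m/s) / (348.4×10⁻⁹ m)
E_photon = 3.5587 eV

Then, the maximum kinetic energy:
KE_max = E_photon - φ = 3.5587 eV - 1.59 eV = 1.9687 eV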